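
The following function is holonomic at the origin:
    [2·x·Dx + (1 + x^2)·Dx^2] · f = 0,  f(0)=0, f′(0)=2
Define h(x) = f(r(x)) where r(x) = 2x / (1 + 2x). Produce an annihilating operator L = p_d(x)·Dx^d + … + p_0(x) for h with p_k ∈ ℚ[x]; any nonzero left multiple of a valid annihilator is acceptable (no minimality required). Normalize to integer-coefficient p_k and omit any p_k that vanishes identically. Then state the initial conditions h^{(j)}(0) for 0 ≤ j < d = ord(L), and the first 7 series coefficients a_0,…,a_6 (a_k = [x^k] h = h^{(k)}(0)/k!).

L = (4 + 16·x)·Dx + (1 + 4·x + 8·x^2)·Dx^2  (order 2).
h: a_k = 0, 4, -8, 32/3, 0, -256/5, 512/3, …
ICs: h(0) = 0, h′(0) = 4.

f: a_k = 0, 2, 0, -2/3, 0, 2/5, 0, …
f∘r: x↦r, Dx↦Dx/r' in L_f ⇒ L₀.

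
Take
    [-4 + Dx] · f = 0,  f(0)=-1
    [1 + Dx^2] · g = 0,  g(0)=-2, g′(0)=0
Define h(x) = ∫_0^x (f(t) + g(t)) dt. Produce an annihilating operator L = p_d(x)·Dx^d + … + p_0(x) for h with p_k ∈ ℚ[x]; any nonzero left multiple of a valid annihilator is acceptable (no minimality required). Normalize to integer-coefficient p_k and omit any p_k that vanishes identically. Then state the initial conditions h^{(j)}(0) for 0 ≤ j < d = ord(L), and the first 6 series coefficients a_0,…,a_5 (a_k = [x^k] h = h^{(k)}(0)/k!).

f: a_k = -1, -4, -8, -32/3, -32/3, -128/15, …
g: a_k = -2, 0, 1, 0, -1/12, 0, …
L₀ := lclm(L_f,L_g); ord L₀ ≤ 1+2.
∫: right-multiply L₀ by Dx.
L = -4·Dx + Dx^2 - 4·Dx^3 + Dx^4  (order 4).
h: a_k = 0, -3, -2, -7/3, -8/3, -43/20, …
ICs: h(0) = 0, h′(0) = -3, h′′(0) = -4, h′′′(0) = -14.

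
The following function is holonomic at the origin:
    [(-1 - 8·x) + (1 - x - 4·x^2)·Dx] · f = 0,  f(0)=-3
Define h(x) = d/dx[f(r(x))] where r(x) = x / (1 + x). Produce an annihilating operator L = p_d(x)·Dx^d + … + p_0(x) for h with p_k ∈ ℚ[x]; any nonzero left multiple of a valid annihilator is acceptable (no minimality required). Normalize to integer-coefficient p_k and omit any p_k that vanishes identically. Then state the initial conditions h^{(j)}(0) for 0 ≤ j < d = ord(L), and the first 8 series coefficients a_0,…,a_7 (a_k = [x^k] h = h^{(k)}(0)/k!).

f: a_k = -3, -3, -15, -27, -87, -195, -543, -1323, …
Substitute x→r, Dx→(1/r')Dx; clear ⇒ L₀.
h₀' ⇒ L via d/dx closure of L₀.
L = (8 + 24·x + 120·x^2 + 72·x^3) + (-1 - 11·x - 15·x^2 + 31·x^3 + 36·x^4)·Dx  (order 1).
h: a_k = -3, -24, 0, -192, 240, -1440, 3024, -11136, …
ICs: h(0) = -3.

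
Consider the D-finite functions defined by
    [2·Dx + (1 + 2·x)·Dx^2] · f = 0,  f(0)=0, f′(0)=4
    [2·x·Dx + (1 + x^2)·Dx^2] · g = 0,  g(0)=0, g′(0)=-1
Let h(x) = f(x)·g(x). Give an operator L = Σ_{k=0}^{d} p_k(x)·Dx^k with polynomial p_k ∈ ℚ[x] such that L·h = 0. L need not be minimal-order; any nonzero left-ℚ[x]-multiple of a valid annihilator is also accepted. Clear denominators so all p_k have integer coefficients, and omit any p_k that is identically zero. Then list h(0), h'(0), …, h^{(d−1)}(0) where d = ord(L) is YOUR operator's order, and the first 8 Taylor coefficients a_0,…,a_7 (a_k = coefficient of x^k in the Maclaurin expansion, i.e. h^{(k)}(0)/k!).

L = (24 + 80·x + 88·x^2 + 240·x^3 + 240·x^4 + 208·x^5 + 16·x^7)·Dx + (12 + 80·x + 332·x^2 + 608·x^3 + 880·x^4 + 744·x^5 + 560·x^6 + 24·x^7 + 56·x^8)·Dx^2 + (12 + 52·x + 168·x^2 + 372·x^3 + 516·x^4 + 564·x^5 + 384·x^6 + 276·x^7 + 24·x^8 + 32·x^9)·Dx^3 + (2 + 12·x + 34·x^2 + 64·x^3 + 87·x^4 + 96·x^5 + 84·x^6 + 48·x^7 + 33·x^8 + 4·x^9 + 4·x^10)·Dx^4  (order 4).
h: a_k = 0, 0, -4, 4, -4, 20/3, -532/45, 292/15, …
ICs: h(0) = 0, h′(0) = 0, h′′(0) = -8, h′′′(0) = 24.

f: a_k = 0, 4, -4, 16/3, -8, 64/5, -64/3, 256/7, …
g: a_k = 0, -1, 0, 1/3, 0, -1/5, 0, 1/7, …
f·g: L₀ = L_f ⊗_s L_g, ord ≤ 2·2.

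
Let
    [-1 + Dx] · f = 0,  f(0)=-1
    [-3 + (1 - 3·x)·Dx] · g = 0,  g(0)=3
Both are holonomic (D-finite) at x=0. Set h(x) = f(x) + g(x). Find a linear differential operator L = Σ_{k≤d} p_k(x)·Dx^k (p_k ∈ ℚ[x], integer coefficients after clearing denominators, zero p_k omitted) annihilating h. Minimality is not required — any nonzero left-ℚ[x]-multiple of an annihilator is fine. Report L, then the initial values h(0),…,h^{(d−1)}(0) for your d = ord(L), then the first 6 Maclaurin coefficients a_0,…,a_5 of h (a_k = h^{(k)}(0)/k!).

L = (15 + 9·x) + (-17 - 6·x + 9·x^2)·Dx + (2 - 3·x - 9·x^2)·Dx^2  (order 2).
h: a_k = 2, 8, 53/2, 485/6, 5831/24, 87479/120, …
ICs: h(0) = 2, h′(0) = 8.

f: a_k = -1, -1, -1/2, -1/6, -1/24, -1/120, …
g: a_k = 3, 9, 27, 81, 243, 729, …
L₀ := lclm(L_f,L_g); ord L₀ ≤ 1+1.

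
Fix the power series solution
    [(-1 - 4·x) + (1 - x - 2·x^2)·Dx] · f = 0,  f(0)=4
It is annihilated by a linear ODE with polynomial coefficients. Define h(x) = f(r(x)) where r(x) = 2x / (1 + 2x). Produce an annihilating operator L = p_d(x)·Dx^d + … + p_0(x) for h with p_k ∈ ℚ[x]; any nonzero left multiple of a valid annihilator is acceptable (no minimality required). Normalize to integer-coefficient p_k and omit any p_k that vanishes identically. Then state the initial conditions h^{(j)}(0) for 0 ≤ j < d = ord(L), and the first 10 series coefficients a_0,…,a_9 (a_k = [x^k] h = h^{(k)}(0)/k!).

L = (2 + 20·x) + (-1 - 4·x + 4·x^2 + 16·x^3)·Dx  (order 1).
h: a_k = 4, 8, 32, 0, 256, -512, 3072, -10240, 45056, -172032, …
ICs: h(0) = 4.

f: a_k = 4, 4, 12, 20, 44, 84, 172, 340, 684, 1364, …
Change of var in L_f (x↦r) gives L₀.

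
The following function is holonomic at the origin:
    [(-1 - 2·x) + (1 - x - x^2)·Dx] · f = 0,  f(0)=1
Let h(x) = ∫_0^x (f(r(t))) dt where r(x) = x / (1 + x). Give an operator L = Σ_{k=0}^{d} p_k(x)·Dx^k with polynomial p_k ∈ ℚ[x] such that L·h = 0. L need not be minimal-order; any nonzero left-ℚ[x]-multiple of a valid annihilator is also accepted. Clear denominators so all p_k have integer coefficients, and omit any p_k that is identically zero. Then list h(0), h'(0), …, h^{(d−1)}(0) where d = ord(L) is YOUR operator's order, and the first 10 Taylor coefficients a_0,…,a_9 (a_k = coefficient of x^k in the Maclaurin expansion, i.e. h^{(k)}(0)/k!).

f: a_k = 1, 1, 2, 3, 5, 8, 13, 21, 34, 55, …
Change of var in L_f (x↦r) gives L₀.
Integrate: L := L₀·Dx.
L = (1 + 3·x)·Dx + (-1 - 2·x + x^3)·Dx^2  (order 2).
h: a_k = 0, 1, 1/2, 1/3, 0, 1/5, -1/6, 2/7, -3/8, 5/9, …
ICs: h(0) = 0, h′(0) = 1.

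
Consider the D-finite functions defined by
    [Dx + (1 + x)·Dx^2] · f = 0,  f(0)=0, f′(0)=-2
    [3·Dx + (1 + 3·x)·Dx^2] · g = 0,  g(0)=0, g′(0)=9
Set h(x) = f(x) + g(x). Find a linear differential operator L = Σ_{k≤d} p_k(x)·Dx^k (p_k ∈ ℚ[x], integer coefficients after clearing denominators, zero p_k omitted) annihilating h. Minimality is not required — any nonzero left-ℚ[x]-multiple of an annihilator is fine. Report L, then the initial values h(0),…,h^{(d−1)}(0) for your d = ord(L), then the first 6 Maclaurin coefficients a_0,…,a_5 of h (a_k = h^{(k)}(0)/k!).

L = 6·Dx + (8 + 12·x)·Dx^2 + (1 + 4·x + 3·x^2)·Dx^3  (order 3).
h: a_k = 0, 7, -25/2, 79/3, -241/4, 727/5, …
ICs: h(0) = 0, h′(0) = 7, h′′(0) = -25.

f: a_k = 0, -2, 1, -2/3, 1/2, -2/5, …
g: a_k = 0, 9, -27/2, 27, -243/4, 729/5, …
h₀=f+g: left-lcm gives L₀, ord ≤ 4.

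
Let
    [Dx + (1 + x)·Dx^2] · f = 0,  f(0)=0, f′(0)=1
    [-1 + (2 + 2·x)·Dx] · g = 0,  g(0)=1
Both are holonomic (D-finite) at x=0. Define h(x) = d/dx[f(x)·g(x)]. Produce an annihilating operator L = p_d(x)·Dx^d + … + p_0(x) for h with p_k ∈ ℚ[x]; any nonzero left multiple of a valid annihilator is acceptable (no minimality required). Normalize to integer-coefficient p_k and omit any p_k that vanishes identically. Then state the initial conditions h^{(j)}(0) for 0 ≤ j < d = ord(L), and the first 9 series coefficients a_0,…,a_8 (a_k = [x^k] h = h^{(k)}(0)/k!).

f: a_k = 0, 1, -1/2, 1/3, -1/4, 1/5, -1/6, 1/7, -1/8, …
g: a_k = 1, 1/2, -1/8, 1/16, -5/128, 7/256, -21/1024, 33/2048, -429/32768, …
Product ⇒ symmetric product L₀, ord ≤ 2.
Differentiate: ansatz ord ≤ ord L₀ ⇒ L.
L = 1 + (8 + 8·x)·Dx + (4 + 8·x + 4·x^2)·Dx^2  (order 2).
h: a_k = 1, 0, -1/8, 1/6, -71/384, 31/160, -3043/15360, 2689/13440, -46027/229376, …
ICs: h(0) = 1, h′(0) = 0.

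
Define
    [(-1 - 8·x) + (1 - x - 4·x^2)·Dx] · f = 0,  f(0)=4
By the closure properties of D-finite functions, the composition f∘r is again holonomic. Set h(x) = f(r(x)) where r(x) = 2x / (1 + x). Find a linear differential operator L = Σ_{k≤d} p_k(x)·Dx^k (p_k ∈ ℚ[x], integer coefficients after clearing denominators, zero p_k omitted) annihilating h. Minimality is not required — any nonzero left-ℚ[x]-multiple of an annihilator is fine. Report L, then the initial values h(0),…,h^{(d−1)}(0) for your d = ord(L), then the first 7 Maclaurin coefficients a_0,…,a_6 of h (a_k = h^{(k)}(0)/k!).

L = (2 + 34·x) + (-1 - x + 17·x^2 + 17·x^3)·Dx  (order 1).
h: a_k = 4, 8, 72, 136, 1224, 2312, 20808, …
ICs: h(0) = 4.

f: a_k = 4, 4, 20, 36, 116, 260, 724, …
f∘r: x↦r, Dx↦Dx/r' in L_f ⇒ L₀.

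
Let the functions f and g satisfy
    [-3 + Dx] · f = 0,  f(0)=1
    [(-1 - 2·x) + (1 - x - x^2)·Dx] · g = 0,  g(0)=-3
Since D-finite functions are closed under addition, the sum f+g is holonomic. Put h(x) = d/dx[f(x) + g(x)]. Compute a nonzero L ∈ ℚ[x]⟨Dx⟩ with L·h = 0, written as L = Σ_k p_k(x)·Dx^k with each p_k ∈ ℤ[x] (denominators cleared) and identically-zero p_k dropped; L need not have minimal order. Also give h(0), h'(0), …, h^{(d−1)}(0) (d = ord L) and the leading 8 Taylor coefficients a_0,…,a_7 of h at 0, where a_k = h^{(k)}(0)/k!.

f: a_k = 1, 3, 9/2, 9/2, 27/8, 81/40, 81/80, 243/560, …
g: a_k = -3, -3, -6, -9, -15, -24, -39, -63, …
h₀=f+g: left-lcm gives L₀, ord ≤ 2.
h=h₀': d/dx-closure on L₀ ⇒ L.
L = (18 + 126·x + 144·x^2 + 180·x^3 + 54·x^4) + (-9 - 48·x - 81·x^2 - 24·x^3 + 45·x^4 + 18·x^5)·Dx + (1 + 2·x + 11·x^2 - 12·x^3 - 21·x^4 - 6·x^5)·Dx^2  (order 2).
h: a_k = 0, -3, -27/2, -93/2, -879/8, -9117/40, -35037/80, -456231/560, …
ICs: h(0) = 0, h′(0) = -3.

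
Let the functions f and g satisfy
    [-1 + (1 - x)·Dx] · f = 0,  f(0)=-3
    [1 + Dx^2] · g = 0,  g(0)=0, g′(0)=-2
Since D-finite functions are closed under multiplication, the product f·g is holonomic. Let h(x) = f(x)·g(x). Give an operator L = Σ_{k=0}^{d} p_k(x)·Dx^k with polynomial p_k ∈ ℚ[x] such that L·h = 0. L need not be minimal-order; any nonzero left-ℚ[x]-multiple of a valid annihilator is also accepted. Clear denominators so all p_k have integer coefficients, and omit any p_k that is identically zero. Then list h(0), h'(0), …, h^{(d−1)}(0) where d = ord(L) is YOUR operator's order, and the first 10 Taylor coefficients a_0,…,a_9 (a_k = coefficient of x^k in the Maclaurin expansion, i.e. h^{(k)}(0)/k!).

f: a_k = -3, -3, -3, -3, -3, -3, -3, -3, -3, -3, …
g: a_k = 0, -2, 0, 1/3, 0, -1/60, 0, 1/2520, 0, -1/181440, …
h₀=f·g: eliminate ⇒ L₀, order ≤ 1·2.
L = (-1 + x) + 2·Dx + (-1 + x)·Dx^2  (order 2).
h: a_k = 0, 6, 6, 5, 5, 101/20, 101/20, 4241/840, 4241/840, 305353/60480, …
ICs: h(0) = 0, h′(0) = 6.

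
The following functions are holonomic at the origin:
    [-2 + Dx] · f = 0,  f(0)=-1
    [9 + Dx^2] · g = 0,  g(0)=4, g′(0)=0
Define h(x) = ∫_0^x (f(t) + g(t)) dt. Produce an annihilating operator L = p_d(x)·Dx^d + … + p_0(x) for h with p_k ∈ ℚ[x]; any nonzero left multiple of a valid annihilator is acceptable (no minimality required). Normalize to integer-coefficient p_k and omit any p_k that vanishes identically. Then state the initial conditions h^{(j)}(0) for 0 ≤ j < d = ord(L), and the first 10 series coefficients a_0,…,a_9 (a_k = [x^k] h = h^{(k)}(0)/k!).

L = -18·Dx + 9·Dx^2 - 2·Dx^3 + Dx^4  (order 4).
h: a_k = 0, 3, -1, -20/3, -1/3, 77/30, -2/45, -149/252, -1/315, 6497/90720, …
ICs: h(0) = 0, h′(0) = 3, h′′(0) = -2, h′′′(0) = -40.

f: a_k = -1, -2, -2, -4/3, -2/3, -4/15, -4/45, -8/315, -2/315, -4/2835, …
g: a_k = 4, 0, -18, 0, 27/2, 0, -81/20, 0, 729/1120, 0, …
Sum ⇒ L₀ = lclm(L_f,L_g) in ℚ(x)⟨Dx⟩.
Integrate: L := L₀·Dx.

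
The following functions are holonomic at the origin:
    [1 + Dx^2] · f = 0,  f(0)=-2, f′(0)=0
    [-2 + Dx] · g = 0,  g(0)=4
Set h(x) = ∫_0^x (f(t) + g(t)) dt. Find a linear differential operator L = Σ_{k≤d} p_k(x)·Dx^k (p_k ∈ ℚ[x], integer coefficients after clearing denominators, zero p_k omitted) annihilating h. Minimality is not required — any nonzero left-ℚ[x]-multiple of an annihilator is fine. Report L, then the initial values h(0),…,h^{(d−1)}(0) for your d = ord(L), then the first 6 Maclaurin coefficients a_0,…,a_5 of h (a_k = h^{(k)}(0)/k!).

L = -2·Dx + Dx^2 - 2·Dx^3 + Dx^4  (order 4).
h: a_k = 0, 2, 4, 3, 4/3, 31/60, …
ICs: h(0) = 0, h′(0) = 2, h′′(0) = 8, h′′′(0) = 18.

f: a_k = -2, 0, 1, 0, -1/12, 0, …
g: a_k = 4, 8, 8, 16/3, 8/3, 16/15, …
L₀ := lclm(L_f,L_g); ord L₀ ≤ 2+1.
h=∫h₀ ⇒ L = L₀·Dx.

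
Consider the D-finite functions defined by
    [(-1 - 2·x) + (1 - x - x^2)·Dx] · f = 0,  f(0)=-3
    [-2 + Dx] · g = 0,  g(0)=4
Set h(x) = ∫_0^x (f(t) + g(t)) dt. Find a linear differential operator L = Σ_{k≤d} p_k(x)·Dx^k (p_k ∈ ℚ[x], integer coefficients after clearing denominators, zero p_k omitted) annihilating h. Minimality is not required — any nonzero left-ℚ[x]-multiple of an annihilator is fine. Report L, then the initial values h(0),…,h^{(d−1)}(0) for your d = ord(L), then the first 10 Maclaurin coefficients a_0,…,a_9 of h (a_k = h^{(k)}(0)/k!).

f: a_k = -3, -3, -6, -9, -15, -24, -39, -63, -102, -165, …
g: a_k = 4, 8, 8, 16/3, 8/3, 16/15, 16/45, 32/315, 8/315, 16/2835, …
Sum ⇒ L₀ = lclm(L_f,L_g) in ℚ(x)⟨Dx⟩.
∫: right-multiply L₀ by Dx.
L = (-4 - 8·x - 24·x^2 - 8·x^3)·Dx + (14·x + 10·x^2 - 8·x^3 - 4·x^4)·Dx^2 + (1 - 5·x + x^2 + 6·x^3 + 2·x^4)·Dx^3  (order 3).
h: a_k = 0, 1, 5/2, 2/3, -11/12, -37/15, -172/45, -1739/315, -19813/2520, -32122/2835, …
ICs: h(0) = 0, h′(0) = 1, h′′(0) = 5.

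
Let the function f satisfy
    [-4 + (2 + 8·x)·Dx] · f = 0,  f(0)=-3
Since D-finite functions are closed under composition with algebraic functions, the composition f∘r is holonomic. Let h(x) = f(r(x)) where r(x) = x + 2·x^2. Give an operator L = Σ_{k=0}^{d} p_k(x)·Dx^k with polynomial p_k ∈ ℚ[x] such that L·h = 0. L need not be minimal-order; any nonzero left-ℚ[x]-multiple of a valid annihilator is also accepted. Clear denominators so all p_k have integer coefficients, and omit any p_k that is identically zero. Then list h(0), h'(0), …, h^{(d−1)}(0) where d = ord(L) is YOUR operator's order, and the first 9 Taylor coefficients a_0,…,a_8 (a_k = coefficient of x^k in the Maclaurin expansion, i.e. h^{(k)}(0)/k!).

L = (-2 - 8·x) + (1 + 4·x + 8·x^2)·Dx  (order 1).
h: a_k = -3, -6, -6, 12, -18, 12, 36, -168, 366, …
ICs: h(0) = -3.

f: a_k = -3, -6, 6, -12, 30, -84, 252, -792, 2574, …
L₀ from L_f via x↦r, Dx↦r'^{-1}Dx.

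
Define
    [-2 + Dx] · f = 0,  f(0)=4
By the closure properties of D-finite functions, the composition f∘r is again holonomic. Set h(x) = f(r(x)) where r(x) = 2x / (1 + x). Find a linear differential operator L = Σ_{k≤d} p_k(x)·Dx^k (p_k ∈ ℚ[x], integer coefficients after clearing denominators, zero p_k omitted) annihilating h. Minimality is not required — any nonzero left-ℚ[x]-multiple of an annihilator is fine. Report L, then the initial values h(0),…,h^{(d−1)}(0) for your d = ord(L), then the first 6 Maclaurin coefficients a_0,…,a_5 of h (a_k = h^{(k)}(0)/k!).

L = -4 + (1 + 2·x + x^2)·Dx  (order 1).
h: a_k = 4, 16, 16, -16/3, -16/3, 112/15, …
ICs: h(0) = 4.

f: a_k = 4, 8, 8, 16/3, 8/3, 16/15, …
Change of var in L_f (x↦r) gives L₀.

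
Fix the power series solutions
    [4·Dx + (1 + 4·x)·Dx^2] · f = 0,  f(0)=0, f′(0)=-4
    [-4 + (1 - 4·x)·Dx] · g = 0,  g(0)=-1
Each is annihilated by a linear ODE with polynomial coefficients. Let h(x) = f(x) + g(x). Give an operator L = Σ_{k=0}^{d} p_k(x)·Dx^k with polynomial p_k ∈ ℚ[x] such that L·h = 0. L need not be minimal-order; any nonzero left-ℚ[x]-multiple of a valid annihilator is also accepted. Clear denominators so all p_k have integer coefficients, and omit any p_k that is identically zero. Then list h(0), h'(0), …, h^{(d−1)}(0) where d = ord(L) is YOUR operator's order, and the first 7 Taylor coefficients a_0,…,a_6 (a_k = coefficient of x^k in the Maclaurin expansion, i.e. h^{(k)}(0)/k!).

f: a_k = 0, -4, 8, -64/3, 64, -1024/5, 2048/3, …
g: a_k = -1, -4, -16, -64, -256, -1024, -4096, …
Sum ⇒ L₀ = lclm(L_f,L_g) in ℚ(x)⟨Dx⟩.
L = (-160 - 128·x)·Dx + (-16 - 256·x - 256·x^2)·Dx^2 + (3 + 4·x - 48·x^2 - 64·x^3)·Dx^3  (order 3).
h: a_k = -1, -8, -8, -256/3, -192, -6144/5, -10240/3, …
ICs: h(0) = -1, h′(0) = -8, h′′(0) = -16.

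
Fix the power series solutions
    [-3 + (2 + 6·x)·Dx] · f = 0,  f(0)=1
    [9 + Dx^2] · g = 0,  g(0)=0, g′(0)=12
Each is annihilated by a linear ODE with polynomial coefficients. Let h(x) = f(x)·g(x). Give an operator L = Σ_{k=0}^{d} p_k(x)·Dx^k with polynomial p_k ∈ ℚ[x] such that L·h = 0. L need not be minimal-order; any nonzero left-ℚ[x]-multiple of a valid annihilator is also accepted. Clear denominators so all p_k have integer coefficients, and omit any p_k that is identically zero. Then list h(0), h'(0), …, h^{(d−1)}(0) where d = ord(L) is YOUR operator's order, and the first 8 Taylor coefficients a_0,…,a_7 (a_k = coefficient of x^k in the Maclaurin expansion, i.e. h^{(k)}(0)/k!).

L = (63 + 216·x + 324·x^2) + (-12 - 36·x)·Dx + (4 + 24·x + 36·x^2)·Dx^2  (order 2).
h: a_k = 0, 12, 18, -63/2, -27/4, -1539/160, 19683/320, -238869/1792, …
ICs: h(0) = 0, h′(0) = 12.

f: a_k = 1, 3/2, -9/8, 27/16, -405/128, 1701/256, -15309/1024, 72171/2048, …
g: a_k = 0, 12, 0, -18, 0, 81/10, 0, -243/140, …
f·g: L₀ = L_f ⊗_s L_g, ord ≤ 1·2.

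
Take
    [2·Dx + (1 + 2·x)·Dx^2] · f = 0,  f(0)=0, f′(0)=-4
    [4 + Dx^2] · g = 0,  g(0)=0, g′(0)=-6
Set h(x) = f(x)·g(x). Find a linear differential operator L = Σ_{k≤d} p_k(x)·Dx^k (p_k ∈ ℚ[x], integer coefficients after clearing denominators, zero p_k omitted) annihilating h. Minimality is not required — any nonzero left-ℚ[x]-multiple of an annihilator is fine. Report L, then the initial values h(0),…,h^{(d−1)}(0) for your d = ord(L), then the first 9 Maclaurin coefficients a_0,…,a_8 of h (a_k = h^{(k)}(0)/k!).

f: a_k = 0, -4, 4, -16/3, 8, -64/5, 64/3, -256/7, 64, …
g: a_k = 0, -6, 0, 4, 0, -4/5, 0, 8/105, 0, …
f·g: L₀ = L_f ⊗_s L_g, ord ≤ 2·2.
L = (-48 + 192·x + 1216·x^2 + 2048·x^3 + 1024·x^4) + (32 + 320·x + 768·x^2 + 512·x^3)·Dx + (160·x + 672·x^2 + 1024·x^3 + 512·x^4)·Dx^2 + (8 + 80·x + 192·x^2 + 128·x^3)·Dx^3 + (3 + 28·x + 92·x^2 + 128·x^3 + 64·x^4)·Dx^4  (order 4).
h: a_k = 0, 0, 24, -24, 16, -32, 176/3, -496/5, 3616/21, …
ICs: h(0) = 0, h′(0) = 0, h′′(0) = 48, h′′′(0) = -144.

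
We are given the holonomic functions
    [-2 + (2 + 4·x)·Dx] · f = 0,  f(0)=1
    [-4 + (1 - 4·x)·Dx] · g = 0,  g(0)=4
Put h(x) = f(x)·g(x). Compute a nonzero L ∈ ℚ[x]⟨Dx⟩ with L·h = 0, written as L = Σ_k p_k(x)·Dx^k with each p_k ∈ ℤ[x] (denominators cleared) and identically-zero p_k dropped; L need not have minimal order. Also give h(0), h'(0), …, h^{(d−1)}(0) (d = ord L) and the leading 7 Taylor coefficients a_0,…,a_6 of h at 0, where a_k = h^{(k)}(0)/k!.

f: a_k = 1, 1, -1/2, 1/2, -5/8, 7/8, -21/16, …
g: a_k = 4, 16, 64, 256, 1024, 4096, 16384, …
f·g: L₀ = L_f ⊗_s L_g, ord ≤ 1·1.
L = (5 + 4·x) + (-1 + 2·x + 8·x^2)·Dx  (order 1).
h: a_k = 4, 20, 78, 314, 2507/2, 10035/2, 80259/4, …
ICs: h(0) = 4.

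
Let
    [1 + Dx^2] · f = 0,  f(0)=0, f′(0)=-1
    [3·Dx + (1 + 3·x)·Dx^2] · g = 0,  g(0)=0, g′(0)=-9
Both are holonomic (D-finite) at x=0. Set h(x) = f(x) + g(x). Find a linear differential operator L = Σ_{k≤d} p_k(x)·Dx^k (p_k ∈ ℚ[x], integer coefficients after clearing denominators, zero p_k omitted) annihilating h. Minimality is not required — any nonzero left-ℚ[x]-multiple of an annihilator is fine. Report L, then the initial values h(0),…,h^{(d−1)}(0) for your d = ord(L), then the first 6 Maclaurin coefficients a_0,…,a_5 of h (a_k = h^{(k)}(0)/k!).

f: a_k = 0, -1, 0, 1/6, 0, -1/120, …
g: a_k = 0, -9, 27/2, -27, 243/4, -729/5, …
Sum ⇒ L₀ = lclm(L_f,L_g) in ℚ(x)⟨Dx⟩.
L = (165 + 18·x + 27·x^2)·Dx + (19 + 63·x + 27·x^2 + 27·x^3)·Dx^2 + (165 + 18·x + 27·x^2)·Dx^3 + (19 + 63·x + 27·x^2 + 27·x^3)·Dx^4  (order 4).
h: a_k = 0, -10, 27/2, -161/6, 243/4, -17497/120, …
ICs: h(0) = 0, h′(0) = -10, h′′(0) = 27, h′′′(0) = -161.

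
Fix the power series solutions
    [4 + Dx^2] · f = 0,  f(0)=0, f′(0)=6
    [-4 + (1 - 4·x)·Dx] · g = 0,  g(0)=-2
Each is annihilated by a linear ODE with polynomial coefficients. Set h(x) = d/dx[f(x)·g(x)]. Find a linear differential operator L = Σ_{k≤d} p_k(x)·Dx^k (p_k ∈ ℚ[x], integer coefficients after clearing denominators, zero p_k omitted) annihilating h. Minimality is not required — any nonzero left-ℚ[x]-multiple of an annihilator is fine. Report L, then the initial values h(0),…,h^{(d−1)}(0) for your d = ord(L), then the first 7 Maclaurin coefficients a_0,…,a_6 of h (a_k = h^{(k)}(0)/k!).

L = (-28 - 32·x + 64·x^2) + (-8 + 32·x)·Dx + (1 - 8·x + 16·x^2)·Dx^2  (order 2).
h: a_k = -12, -96, -552, -2944, -14728, -353472/5, -4948592/15, …
ICs: h(0) = -12, h′(0) = -96.

f: a_k = 0, 6, 0, -4, 0, 4/5, 0, …
g: a_k = -2, -8, -32, -128, -512, -2048, -8192, …
f·g: L₀ = L_f ⊗_s L_g, ord ≤ 2·1.
Derive L from L₀ (diff closure).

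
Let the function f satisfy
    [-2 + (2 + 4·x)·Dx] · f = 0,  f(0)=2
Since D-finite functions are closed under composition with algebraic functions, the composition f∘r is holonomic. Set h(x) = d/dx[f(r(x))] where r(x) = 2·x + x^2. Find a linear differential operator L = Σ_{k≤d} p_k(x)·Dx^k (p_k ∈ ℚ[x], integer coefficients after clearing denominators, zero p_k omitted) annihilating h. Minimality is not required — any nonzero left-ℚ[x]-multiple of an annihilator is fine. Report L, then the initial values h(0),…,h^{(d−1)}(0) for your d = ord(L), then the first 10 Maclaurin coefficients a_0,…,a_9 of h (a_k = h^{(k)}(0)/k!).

L = -1 + (-1 - 5·x - 6·x^2 - 2·x^3)·Dx  (order 1).
h: a_k = 4, -4, 12, -36, 110, -342, 1078, -3434, 22059/2, -71315/2, …
ICs: h(0) = 4.

f: a_k = 2, 2, -1, 1, -5/4, 7/4, -21/8, 33/8, -429/64, 715/64, …
h₀=f(r): pull back L_f along r ⇒ L₀.
Derive L from L₀ (diff closure).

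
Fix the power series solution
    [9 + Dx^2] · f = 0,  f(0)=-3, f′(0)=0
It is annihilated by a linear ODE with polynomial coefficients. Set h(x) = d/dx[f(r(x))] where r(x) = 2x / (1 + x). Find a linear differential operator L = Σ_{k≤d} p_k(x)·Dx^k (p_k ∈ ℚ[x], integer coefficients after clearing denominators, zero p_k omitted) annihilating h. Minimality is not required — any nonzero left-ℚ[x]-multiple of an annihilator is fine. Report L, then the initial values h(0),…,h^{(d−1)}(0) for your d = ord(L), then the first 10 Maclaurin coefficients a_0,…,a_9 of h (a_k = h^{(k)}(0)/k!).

L = (42 + 12·x + 6·x^2) + (6 + 18·x + 18·x^2 + 6·x^3)·Dx + (1 + 4·x + 6·x^2 + 4·x^3 + x^4)·Dx^2  (order 2).
h: a_k = 0, 108, -324, 0, 2160, -34668/5, 61236/5, -74736/7, -392688/35, 2423196/35, …
ICs: h(0) = 0, h′(0) = 108.

f: a_k = -3, 0, 27/2, 0, -81/8, 0, 243/80, 0, -2187/4480, 0, …
f∘r: x↦r, Dx↦Dx/r' in L_f ⇒ L₀.
h=h₀': d/dx-closure on L₀ ⇒ L.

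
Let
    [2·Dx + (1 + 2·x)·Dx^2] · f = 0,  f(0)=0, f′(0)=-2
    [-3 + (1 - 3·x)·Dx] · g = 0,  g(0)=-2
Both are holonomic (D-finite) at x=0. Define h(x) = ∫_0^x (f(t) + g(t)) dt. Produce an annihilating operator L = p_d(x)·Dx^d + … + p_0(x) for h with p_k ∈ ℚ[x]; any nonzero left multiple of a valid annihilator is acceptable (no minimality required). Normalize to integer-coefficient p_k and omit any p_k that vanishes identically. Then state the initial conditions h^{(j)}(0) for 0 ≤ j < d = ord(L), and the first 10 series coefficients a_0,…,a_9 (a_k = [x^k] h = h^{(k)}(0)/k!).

L = (-78 - 36·x)·Dx^2 + (-23 - 132·x - 72·x^2)·Dx^3 + (4 - x - 27·x^2 - 18·x^3)·Dx^4  (order 4).
h: a_k = 0, -2, -4, -16/3, -85/6, -158/5, -1231/15, -4342/21, -15373/28, -13090/9, …
ICs: h(0) = 0, h′(0) = -2, h′′(0) = -8, h′′′(0) = -32.

f: a_k = 0, -2, 2, -8/3, 4, -32/5, 32/3, -128/7, 32, -512/9, …
g: a_k = -2, -6, -18, -54, -162, -486, -1458, -4374, -13122, -39366, …
Sum ⇒ L₀ = lclm(L_f,L_g) in ℚ(x)⟨Dx⟩.
Integrate: L := L₀·Dx.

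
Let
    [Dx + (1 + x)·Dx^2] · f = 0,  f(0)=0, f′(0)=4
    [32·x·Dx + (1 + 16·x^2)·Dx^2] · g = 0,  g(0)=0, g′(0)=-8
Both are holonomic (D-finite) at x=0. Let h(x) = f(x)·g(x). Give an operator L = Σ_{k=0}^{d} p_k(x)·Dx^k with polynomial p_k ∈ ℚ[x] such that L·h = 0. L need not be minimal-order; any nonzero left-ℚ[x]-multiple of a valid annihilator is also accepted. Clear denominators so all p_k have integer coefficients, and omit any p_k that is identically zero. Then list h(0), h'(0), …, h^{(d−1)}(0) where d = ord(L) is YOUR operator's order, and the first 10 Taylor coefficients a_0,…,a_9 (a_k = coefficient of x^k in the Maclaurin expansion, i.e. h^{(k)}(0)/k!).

f: a_k = 0, 4, -2, 4/3, -1, 4/5, -2/3, 4/7, -1/2, 4/9, …
g: a_k = 0, -8, 0, 128/3, 0, -2048/5, 0, 32768/7, 0, -524288/9, …
L₀ := L_f ⊗_s L_g (sym. prod.), ord ≤ 4.
L = (4224 + 8384·x + 204800·x^2 + 531456·x^3 + 491520·x^4 + 212992·x^5 + 262144·x^7)·Dx + (4098 + 28864·x + 258368·x^2 + 1045504·x^3 + 1798144·x^4 + 1523712·x^5 + 573440·x^6 + 786432·x^7 + 917504·x^8)·Dx^2 + (132 + 8644·x + 37632·x^2 + 196032·x^3 + 614400·x^4 + 955392·x^5 + 786432·x^6 + 540672·x^7 + 786432·x^8 + 524288·x^9)·Dx^3 + (65 + 258·x + 2497·x^2 + 8576·x^3 + 30336·x^4 + 76800·x^5 + 118272·x^6 + 98304·x^7 + 98304·x^8 + 131072·x^9 + 65536·x^10)·Dx^4  (order 4).
h: a_k = 0, 0, -32, 16, 160, -232/3, -71456/45, 11728/15, 18208, -2827796/315, …
ICs: h(0) = 0, h′(0) = 0, h′′(0) = -64, h′′′(0) = 96.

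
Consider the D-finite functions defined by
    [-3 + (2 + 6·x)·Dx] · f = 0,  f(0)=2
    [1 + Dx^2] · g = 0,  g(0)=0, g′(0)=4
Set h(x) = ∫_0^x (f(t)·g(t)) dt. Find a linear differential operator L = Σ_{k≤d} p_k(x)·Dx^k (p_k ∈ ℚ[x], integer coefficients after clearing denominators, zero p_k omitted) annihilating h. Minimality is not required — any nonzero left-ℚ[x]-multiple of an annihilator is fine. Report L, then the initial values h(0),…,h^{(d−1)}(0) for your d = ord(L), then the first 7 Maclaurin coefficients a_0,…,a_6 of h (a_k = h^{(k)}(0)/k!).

L = (31 + 24·x + 36·x^2)·Dx + (-12 - 36·x)·Dx^2 + (4 + 24·x + 36·x^2)·Dx^3  (order 3).
h: a_k = 0, 0, 4, 4, -31/12, 23/10, -5699/1440, …
ICs: h(0) = 0, h′(0) = 0, h′′(0) = 8.

f: a_k = 2, 3, -9/4, 27/8, -405/64, 1701/128, -15309/512, …
g: a_k = 0, 4, 0, -2/3, 0, 1/30, 0, …
Sym-product of L_f,L_g gives L₀ (≤ ord 2).
h=∫₀ˣh₀: take L = L₀·Dx.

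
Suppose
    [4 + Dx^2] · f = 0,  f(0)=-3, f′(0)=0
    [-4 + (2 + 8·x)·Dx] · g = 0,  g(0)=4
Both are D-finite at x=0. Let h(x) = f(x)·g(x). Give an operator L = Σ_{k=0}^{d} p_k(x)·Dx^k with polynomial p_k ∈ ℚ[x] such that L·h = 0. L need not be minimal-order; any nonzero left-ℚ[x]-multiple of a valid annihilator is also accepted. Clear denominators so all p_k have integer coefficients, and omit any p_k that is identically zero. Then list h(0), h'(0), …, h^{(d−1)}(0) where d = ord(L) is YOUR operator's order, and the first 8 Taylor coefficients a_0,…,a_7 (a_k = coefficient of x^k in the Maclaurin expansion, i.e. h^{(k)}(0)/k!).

f: a_k = -3, 0, 6, 0, -2, 0, 4/15, 0, …
g: a_k = 4, 8, -8, 16, -40, 112, -336, 1056, …
Product ⇒ symmetric product L₀, ord ≤ 2.
L = (16 + 32·x + 64·x^2) + (-4 - 16·x)·Dx + (1 + 8·x + 16·x^2)·Dx^2  (order 2).
h: a_k = -12, -24, 48, 0, 64, -256, 11776/15, -37888/15, …
ICs: h(0) = -12, h′(0) = -24.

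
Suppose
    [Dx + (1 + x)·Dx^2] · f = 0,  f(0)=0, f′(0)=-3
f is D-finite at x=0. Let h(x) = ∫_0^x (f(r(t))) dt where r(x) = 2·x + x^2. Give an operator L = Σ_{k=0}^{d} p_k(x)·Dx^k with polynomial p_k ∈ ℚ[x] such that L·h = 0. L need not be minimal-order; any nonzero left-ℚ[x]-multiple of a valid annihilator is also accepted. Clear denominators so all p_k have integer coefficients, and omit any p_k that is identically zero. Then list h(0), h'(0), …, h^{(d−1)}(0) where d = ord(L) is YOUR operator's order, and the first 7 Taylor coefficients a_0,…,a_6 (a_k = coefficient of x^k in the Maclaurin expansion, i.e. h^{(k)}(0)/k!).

f: a_k = 0, -3, 3/2, -1, 3/4, -3/5, 1/2, …
Substitute x→r, Dx→(1/r')Dx; clear ⇒ L₀.
h=∫₀ˣh₀: take L = L₀·Dx.
L = Dx^2 + (1 + x)·Dx^3  (order 3).
h: a_k = 0, 0, -3, 1, -1/2, 3/10, -1/5, …
ICs: h(0) = 0, h′(0) = 0, h′′(0) = -6.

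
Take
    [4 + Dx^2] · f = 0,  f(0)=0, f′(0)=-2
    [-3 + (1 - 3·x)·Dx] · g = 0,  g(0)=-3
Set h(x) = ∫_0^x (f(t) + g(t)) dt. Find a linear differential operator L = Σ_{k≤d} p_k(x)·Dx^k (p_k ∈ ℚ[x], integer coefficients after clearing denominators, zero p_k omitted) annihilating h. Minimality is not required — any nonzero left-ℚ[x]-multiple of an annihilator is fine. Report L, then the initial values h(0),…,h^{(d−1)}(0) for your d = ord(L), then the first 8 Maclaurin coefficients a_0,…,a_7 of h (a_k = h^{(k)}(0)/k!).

f: a_k = 0, -2, 0, 4/3, 0, -4/15, 0, 8/315, …
g: a_k = -3, -9, -27, -81, -243, -729, -2187, -6561, …
h₀=f+g: left-lcm gives L₀, ord ≤ 3.
h=∫₀ˣh₀: take L = L₀·Dx.
L = (-348 + 144·x - 216·x^2)·Dx + (44 - 180·x + 216·x^2 - 216·x^3)·Dx^2 + (-87 + 36·x - 54·x^2)·Dx^3 + (11 - 45·x + 54·x^2 - 54·x^3)·Dx^4  (order 4).
h: a_k = 0, -3, -11/2, -9, -239/12, -243/5, -10939/90, -2187/7, …
ICs: h(0) = 0, h′(0) = -3, h′′(0) = -11, h′′′(0) = -54.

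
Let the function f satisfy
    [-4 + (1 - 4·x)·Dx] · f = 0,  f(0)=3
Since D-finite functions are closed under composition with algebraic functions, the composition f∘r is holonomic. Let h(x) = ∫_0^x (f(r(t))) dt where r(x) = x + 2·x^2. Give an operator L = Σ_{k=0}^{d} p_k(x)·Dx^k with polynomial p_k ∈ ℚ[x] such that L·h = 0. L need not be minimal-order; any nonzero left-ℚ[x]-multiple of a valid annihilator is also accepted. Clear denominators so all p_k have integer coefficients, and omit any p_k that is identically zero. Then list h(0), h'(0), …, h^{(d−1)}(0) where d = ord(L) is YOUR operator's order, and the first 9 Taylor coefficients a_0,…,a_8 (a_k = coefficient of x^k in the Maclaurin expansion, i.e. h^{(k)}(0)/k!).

f: a_k = 3, 12, 48, 192, 768, 3072, 12288, 49152, 196608, …
Change of var in L_f (x↦r) gives L₀.
h=∫h₀ ⇒ L = L₀·Dx.
L = (4 + 16·x)·Dx + (-1 + 4·x + 8·x^2)·Dx^2  (order 2).
h: a_k = 0, 3, 6, 24, 96, 2112/5, 1920, 62976/7, 43008, …
ICs: h(0) = 0, h′(0) = 3.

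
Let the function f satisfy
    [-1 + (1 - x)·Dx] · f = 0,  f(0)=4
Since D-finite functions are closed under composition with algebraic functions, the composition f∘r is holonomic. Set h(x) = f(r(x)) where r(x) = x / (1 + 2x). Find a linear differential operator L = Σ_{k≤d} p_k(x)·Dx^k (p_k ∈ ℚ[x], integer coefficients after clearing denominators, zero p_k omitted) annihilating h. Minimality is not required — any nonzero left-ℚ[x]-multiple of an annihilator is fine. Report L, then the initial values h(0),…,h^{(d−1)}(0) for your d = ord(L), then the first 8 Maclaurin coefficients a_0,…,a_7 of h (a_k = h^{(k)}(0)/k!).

f: a_k = 4, 4, 4, 4, 4, 4, 4, 4, …
L₀ from L_f via x↦r, Dx↦r'^{-1}Dx.
L = -1 + (1 + 3·x + 2·x^2)·Dx  (order 1).
h: a_k = 4, 4, -4, 4, -4, 4, -4, 4, …
ICs: h(0) = 4.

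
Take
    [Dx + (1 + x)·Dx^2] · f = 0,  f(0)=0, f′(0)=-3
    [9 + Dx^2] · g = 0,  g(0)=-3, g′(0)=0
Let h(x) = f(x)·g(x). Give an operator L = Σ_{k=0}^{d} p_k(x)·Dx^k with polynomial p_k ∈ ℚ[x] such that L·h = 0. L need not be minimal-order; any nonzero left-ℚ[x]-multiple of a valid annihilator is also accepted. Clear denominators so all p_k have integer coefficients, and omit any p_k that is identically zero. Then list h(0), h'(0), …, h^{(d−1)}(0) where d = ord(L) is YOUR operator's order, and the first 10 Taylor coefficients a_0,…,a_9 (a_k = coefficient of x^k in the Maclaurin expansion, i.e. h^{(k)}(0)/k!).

f: a_k = 0, -3, 3/2, -1, 3/4, -3/5, 1/2, -3/7, 3/8, -1/3, …
g: a_k = -3, 0, 27/2, 0, -81/8, 0, 243/80, 0, -2187/4480, 0, …
h₀=f·g: eliminate ⇒ L₀, order ≤ 2·2.
L = (2493 + 10854·x + 17091·x^2 + 11664·x^3 + 2916·x^4) + (612 + 1908·x + 1944·x^2 + 648·x^3)·Dx + (592 + 2484·x + 3834·x^2 + 2592·x^3 + 648·x^4)·Dx^2 + (68 + 212·x + 216·x^2 + 72·x^3)·Dx^3 + (35 + 142·x + 215·x^2 + 144·x^3 + 36·x^4)·Dx^4  (order 4).
h: a_k = 0, 9, -9/2, -75/2, 18, 747/40, -105/16, -3249/560, 207/80, -1271/4480, …
ICs: h(0) = 0, h′(0) = 9, h′′(0) = -9, h′′′(0) = -225.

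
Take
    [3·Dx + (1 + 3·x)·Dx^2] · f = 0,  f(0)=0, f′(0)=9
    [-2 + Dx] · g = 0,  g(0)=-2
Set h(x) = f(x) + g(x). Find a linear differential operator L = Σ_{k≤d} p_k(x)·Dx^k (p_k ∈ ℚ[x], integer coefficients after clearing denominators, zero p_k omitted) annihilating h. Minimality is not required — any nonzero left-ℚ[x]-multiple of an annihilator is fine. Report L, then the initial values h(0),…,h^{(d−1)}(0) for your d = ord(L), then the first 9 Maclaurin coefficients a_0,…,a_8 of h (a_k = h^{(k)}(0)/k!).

f: a_k = 0, 9, -27/2, 27, -243/4, 729/5, -729/2, 6561/7, -19683/8, …
g: a_k = -2, -4, -4, -8/3, -4/3, -8/15, -8/45, -16/315, -4/315, …
Sum ⇒ L₀ = lclm(L_f,L_g) in ℚ(x)⟨Dx⟩.
L = (-48 - 36·x)·Dx + (14 - 24·x - 36·x^2)·Dx^2 + (5 + 21·x + 18·x^2)·Dx^3  (order 3).
h: a_k = -2, 5, -35/2, 73/3, -745/12, 2179/15, -32821/90, 295229/315, -6200177/2520, …
ICs: h(0) = -2, h′(0) = 5, h′′(0) = -35.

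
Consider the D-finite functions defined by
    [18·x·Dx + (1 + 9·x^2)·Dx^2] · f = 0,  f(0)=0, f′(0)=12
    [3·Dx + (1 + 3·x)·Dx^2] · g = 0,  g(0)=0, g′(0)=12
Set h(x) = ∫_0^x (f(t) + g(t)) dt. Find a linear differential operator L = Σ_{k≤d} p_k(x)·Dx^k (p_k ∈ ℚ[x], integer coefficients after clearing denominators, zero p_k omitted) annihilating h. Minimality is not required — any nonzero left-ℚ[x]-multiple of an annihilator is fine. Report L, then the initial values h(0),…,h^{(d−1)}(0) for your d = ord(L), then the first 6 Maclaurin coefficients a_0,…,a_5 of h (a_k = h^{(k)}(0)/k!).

L = (-18 - 162·x + 486·x^2 + 486·x^3)·Dx^2 + (-12 - 36·x + 972·x^3 + 972·x^4)·Dx^3 + (-1 + 3·x + 18·x^2 + 54·x^3 + 243·x^4 + 243·x^5)·Dx^4  (order 4).
h: a_k = 0, 0, 12, -6, 0, -81/5, …
ICs: h(0) = 0, h′(0) = 0, h′′(0) = 24, h′′′(0) = -36.

f: a_k = 0, 12, 0, -36, 0, 972/5, …
g: a_k = 0, 12, -18, 36, -81, 972/5, …
f+g: L₀ = lclm(L_f,L_g), ord ≤ 2+2.
h=∫₀ˣh₀: take L = L₀·Dx.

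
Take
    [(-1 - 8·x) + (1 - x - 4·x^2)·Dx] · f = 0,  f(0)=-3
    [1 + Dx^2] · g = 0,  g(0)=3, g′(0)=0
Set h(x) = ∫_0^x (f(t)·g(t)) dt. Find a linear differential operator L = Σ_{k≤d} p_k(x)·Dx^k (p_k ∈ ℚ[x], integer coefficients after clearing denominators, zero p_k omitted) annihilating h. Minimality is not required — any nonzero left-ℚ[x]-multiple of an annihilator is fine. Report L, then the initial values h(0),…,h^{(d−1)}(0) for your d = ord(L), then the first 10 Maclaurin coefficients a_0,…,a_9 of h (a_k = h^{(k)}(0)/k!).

f: a_k = -3, -3, -15, -27, -87, -195, -543, -1323, -3495, -8787, …
g: a_k = 3, 0, -3/2, 0, 1/8, 0, -1/240, 0, 1/13440, 0, …
h₀=f·g: eliminate ⇒ L₀, order ≤ 1·2.
Integrate: L := L₀·Dx.
L = (7 + x + 4·x^2)·Dx + (2 + 16·x)·Dx^2 + (-1 + x + 4·x^2)·Dx^3  (order 3).
h: a_k = 0, -9, -9/2, -27/2, -153/8, -1911/40, -1453/16, -17147/80, -294389/640, -14457427/13440, …
ICs: h(0) = 0, h′(0) = -9, h′′(0) = -9.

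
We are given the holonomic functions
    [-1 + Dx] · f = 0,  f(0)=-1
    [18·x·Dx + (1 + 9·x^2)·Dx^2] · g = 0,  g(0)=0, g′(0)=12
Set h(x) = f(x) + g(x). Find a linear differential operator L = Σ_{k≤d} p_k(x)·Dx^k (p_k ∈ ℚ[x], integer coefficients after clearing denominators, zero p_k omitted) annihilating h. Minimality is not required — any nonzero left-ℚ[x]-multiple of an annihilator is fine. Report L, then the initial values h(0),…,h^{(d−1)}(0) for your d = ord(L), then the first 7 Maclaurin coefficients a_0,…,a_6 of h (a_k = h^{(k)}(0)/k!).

L = (18 - 18·x - 486·x^2 - 162·x^3)·Dx + (-19 + 468·x^2 - 81·x^4)·Dx^2 + (1 + 18·x + 18·x^2 + 162·x^3 + 81·x^4)·Dx^3  (order 3).
h: a_k = -1, 11, -1/2, -217/6, -1/24, 23327/120, -1/720, …
ICs: h(0) = -1, h′(0) = 11, h′′(0) = -1.

f: a_k = -1, -1, -1/2, -1/6, -1/24, -1/120, -1/720, …
g: a_k = 0, 12, 0, -36, 0, 972/5, 0, …
L₀ := lclm(L_f,L_g); ord L₀ ≤ 1+2.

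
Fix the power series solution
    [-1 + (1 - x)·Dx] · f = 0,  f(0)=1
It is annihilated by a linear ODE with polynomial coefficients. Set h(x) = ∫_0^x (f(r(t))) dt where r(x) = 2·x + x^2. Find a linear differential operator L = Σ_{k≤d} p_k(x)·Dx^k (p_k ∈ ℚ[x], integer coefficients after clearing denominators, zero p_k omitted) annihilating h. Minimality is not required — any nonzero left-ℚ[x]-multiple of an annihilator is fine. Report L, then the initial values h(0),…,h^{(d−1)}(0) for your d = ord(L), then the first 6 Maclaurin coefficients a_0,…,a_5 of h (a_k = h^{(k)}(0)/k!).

L = (2 + 2·x)·Dx + (-1 + 2·x + x^2)·Dx^2  (order 2).
h: a_k = 0, 1, 1, 5/3, 3, 29/5, …
ICs: h(0) = 0, h′(0) = 1.

f: a_k = 1, 1, 1, 1, 1, 1, …
f∘r: x↦r, Dx↦Dx/r' in L_f ⇒ L₀.
h=∫h₀ ⇒ L = L₀·Dx.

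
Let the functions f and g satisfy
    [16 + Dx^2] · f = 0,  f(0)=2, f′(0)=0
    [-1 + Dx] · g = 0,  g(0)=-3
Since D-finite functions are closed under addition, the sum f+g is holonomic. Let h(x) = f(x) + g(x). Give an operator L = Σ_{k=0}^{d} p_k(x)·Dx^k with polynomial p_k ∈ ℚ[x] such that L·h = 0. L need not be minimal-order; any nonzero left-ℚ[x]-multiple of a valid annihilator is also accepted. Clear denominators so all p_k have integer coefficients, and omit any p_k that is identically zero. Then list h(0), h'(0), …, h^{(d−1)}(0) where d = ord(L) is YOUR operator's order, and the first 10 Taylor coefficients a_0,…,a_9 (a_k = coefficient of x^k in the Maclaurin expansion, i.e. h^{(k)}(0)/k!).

L = -16 + 16·Dx - Dx^2 + Dx^3  (order 3).
h: a_k = -1, -3, -35/2, -1/2, 509/24, -1/40, -1639/144, -1/1680, 131069/40320, -1/120960, …
ICs: h(0) = -1, h′(0) = -3, h′′(0) = -35.

f: a_k = 2, 0, -16, 0, 64/3, 0, -512/45, 0, 1024/315, 0, …
g: a_k = -3, -3, -3/2, -1/2, -1/8, -1/40, -1/240, -1/1680, -1/13440, -1/120960, …
h₀=f+g: left-lcm gives L₀, ord ≤ 3.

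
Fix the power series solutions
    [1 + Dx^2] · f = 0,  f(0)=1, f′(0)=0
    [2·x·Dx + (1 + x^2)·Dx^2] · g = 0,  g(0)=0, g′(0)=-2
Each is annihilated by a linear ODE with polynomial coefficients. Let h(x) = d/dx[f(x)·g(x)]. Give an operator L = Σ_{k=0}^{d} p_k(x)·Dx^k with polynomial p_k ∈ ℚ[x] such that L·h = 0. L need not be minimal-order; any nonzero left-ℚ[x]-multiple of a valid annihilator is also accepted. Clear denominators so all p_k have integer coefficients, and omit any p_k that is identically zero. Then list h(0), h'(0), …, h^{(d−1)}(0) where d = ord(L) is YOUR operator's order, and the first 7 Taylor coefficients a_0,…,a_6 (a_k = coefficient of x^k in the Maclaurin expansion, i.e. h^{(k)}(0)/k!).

f: a_k = 1, 0, -1/2, 0, 1/24, 0, -1/720, …
g: a_k = 0, -2, 0, 2/3, 0, -2/5, 0, …
f·g: L₀ = L_f ⊗_s L_g, ord ≤ 2·2.
Differentiate: ansatz ord ≤ ord L₀ ⇒ L.
L = (110 + 294·x^2 + 461·x^4 + 96·x^6 + 12·x^8 + 2·x^10 + x^12) + (68·x + 284·x^3 + 280·x^5 + 80·x^7 + 20·x^9 + 4·x^11)·Dx + (120 + 340·x^2 + 534·x^4 + 148·x^6 + 32·x^8 + 8·x^10 + 2·x^12)·Dx^2 + (68·x + 284·x^3 + 280·x^5 + 80·x^7 + 20·x^9 + 4·x^11)·Dx^3 + (10 + 46·x^2 + 73·x^4 + 52·x^6 + 20·x^8 + 6·x^10 + x^12)·Dx^4  (order 4).
h: a_k = -2, 0, 5, 0, -49/12, 0, 1301/360, …
ICs: h(0) = -2, h′(0) = 0, h′′(0) = 10, h′′′(0) = 0.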